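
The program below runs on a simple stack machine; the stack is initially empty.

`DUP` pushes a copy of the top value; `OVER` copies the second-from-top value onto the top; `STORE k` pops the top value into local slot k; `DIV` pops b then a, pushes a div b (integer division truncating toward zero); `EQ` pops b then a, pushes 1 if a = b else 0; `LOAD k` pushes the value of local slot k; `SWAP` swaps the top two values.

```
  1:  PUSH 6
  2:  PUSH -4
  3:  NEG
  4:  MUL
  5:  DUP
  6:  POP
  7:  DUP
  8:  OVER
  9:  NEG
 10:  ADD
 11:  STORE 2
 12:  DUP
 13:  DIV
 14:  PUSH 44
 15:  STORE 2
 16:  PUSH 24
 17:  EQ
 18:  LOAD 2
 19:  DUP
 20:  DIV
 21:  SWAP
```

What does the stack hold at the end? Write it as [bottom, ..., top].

[1, 0]

PUSH 6  → [6]
PUSH -4 → [6, -4]
NEG     → [6, 4]
MUL     → [24]
DUP     → [24, 24]
POP     → [24]
DUP     → [24, 24]
OVER    → [24, 24, 24]
NEG     → [24, 24, -24]
ADD     → [24, 0]
STORE 2 → [24]
DUP     → [24, 24]
DIV     → [1]
PUSH 44 → [1, 44]
STORE 2 → [1]
PUSH 24 → [1, 24]
EQ      → [0]
LOAD 2  → [0, 44]
DUP     → [0, 44, 44]
DIV     → [0, 1]
SWAP    → [1, 0]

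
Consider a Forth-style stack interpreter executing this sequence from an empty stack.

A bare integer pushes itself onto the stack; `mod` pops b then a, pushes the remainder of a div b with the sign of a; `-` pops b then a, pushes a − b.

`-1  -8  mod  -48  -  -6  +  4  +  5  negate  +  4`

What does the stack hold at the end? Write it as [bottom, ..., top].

-1     → [-1]
-8     → [-1, -8]
mod    → [-1]
-48    → [-1, -48]
-      → [47]
-6     → [47, -6]
+      → [41]
4      → [41, 4]
+      → [45]
5      → [45, 5]
negate → [45, -5]
+      → [40]
4      → [40, 4]

[40, 4]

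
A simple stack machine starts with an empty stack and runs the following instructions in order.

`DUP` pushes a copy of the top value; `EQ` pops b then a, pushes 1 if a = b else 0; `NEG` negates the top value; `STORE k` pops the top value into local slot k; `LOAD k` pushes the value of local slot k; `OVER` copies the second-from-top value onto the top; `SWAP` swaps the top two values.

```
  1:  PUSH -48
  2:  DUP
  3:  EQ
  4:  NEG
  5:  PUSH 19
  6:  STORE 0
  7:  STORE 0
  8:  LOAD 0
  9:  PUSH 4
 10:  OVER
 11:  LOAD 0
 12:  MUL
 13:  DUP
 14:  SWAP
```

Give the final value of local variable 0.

PUSH -48 : -48
DUP      : -48 -48
EQ       : 1
NEG      : -1
PUSH 19  : -1 19
STORE 0  : -1
STORE 0  : (empty)
LOAD 0   : -1
PUSH 4   : -1 4
OVER     : -1 4 -1
LOAD 0   : -1 4 -1 -1
MUL      : -1 4 1
DUP      : -1 4 1 1
SWAP     : -1 4 1 1

-1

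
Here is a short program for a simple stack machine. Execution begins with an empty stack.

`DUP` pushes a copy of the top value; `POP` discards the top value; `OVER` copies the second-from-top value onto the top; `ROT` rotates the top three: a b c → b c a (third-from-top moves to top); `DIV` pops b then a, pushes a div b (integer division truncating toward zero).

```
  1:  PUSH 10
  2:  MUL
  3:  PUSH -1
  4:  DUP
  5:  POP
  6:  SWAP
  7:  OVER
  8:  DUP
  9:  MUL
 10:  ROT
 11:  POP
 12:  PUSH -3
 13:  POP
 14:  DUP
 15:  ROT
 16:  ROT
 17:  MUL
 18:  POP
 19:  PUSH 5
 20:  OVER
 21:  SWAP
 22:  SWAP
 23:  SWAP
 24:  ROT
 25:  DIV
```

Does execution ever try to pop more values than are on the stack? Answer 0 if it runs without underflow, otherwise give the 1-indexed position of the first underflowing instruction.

PUSH 10  [10]
MUL  — needs 2 operands, stack has 1 → underflow

2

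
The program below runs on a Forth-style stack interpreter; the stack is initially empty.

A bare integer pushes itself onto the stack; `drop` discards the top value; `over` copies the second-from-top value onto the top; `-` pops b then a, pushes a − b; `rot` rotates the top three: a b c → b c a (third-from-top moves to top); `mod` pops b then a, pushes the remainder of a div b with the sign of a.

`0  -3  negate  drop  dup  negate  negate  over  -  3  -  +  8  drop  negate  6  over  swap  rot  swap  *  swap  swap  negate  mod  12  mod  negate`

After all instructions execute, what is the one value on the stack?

-3

0       [0]
-3      [0, -3]
negate  [0, 3]
drop    [0]
dup     [0, 0]
negate  [0, 0]
negate  [0, 0]
over    [0, 0, 0]
-       [0, 0]
3       [0, 0, 3]
-       [0, -3]
+       [-3]
8       [-3, 8]
drop    [-3]
negate  [3]
6       [3, 6]
over    [3, 6, 3]
swap    [3, 3, 6]
rot     [3, 6, 3]
swap    [3, 3, 6]
*       [3, 18]
swap    [18, 3]
swap    [3, 18]
negate  [3, -18]
mod     [3]
12      [3, 12]
mod     [3]
negate  [-3]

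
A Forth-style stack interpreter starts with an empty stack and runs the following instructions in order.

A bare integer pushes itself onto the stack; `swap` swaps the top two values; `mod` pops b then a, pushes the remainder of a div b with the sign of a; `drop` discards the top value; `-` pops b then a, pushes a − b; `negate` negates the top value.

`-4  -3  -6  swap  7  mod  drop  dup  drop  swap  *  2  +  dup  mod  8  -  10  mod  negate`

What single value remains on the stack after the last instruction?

-4     → [-4]
-3     → [-4, -3]
-6     → [-4, -3, -6]
swap   → [-4, -6, -3]
7      → [-4, -6, -3, 7]
mod    → [-4, -6, -3]
drop   → [-4, -6]
dup    → [-4, -6, -6]
drop   → [-4, -6]
swap   → [-6, -4]
*      → [24]
2      → [24, 2]
+      → [26]
dup    → [26, 26]
mod    → [0]
8      → [0, 8]
-      → [-8]
10     → [-8, 10]
mod    → [-8]
negate → [8]

8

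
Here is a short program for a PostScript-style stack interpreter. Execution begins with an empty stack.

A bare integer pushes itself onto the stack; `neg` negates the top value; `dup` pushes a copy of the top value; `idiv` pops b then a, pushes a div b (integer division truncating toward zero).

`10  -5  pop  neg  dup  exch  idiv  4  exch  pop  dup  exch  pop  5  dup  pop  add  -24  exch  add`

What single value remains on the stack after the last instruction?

-15

10    [10]
-5    [10, -5]
pop   [10]
neg   [-10]
dup   [-10, -10]
exch  [-10, -10]
idiv  [1]
4     [1, 4]
exch  [4, 1]
pop   [4]
dup   [4, 4]
exch  [4, 4]
pop   [4]
5     [4, 5]
dup   [4, 5, 5]
pop   [4, 5]
add   [9]
-24   [9, -24]
exch  [-24, 9]
add   [-15]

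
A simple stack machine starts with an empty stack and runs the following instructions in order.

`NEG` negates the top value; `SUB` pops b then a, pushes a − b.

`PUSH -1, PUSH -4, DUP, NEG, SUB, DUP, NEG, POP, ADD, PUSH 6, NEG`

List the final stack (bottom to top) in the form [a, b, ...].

[-9, -6]

PUSH -1 : [-1]
PUSH -4 : [-1, -4]
DUP     : [-1, -4, -4]
NEG     : [-1, -4, 4]
SUB     : [-1, -8]
DUP     : [-1, -8, -8]
NEG     : [-1, -8, 8]
POP     : [-1, -8]
ADD     : [-9]
PUSH 6  : [-9, 6]
NEG     : [-9, -6]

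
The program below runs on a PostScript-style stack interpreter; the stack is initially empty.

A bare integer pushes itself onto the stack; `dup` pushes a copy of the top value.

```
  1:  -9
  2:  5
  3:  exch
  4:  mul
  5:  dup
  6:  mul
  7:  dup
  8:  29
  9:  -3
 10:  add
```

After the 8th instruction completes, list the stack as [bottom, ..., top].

-9    [-9]
5     [-9, 5]
exch  [5, -9]
mul   [-45]
dup   [-45, -45]
mul   [2025]
dup   [2025, 2025]
29    [2025, 2025, 29]

[2025, 2025, 29]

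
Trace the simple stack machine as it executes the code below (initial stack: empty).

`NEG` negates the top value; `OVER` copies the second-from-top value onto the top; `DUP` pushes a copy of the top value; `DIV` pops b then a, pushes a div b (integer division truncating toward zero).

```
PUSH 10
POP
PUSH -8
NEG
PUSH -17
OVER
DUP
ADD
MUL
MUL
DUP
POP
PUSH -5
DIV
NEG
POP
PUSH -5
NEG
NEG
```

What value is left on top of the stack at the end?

-5

PUSH 10  → [10]
POP      → []
PUSH -8  → [-8]
NEG      → [8]
PUSH -17 → [8, -17]
OVER     → [8, -17, 8]
DUP      → [8, -17, 8, 8]
ADD      → [8, -17, 16]
MUL      → [8, -272]
MUL      → [-2176]
DUP      → [-2176, -2176]
POP      → [-2176]
PUSH -5  → [-2176, -5]
DIV      → [435]
NEG      → [-435]
POP      → []
PUSH -5  → [-5]
NEG      → [5]
NEG      → [-5]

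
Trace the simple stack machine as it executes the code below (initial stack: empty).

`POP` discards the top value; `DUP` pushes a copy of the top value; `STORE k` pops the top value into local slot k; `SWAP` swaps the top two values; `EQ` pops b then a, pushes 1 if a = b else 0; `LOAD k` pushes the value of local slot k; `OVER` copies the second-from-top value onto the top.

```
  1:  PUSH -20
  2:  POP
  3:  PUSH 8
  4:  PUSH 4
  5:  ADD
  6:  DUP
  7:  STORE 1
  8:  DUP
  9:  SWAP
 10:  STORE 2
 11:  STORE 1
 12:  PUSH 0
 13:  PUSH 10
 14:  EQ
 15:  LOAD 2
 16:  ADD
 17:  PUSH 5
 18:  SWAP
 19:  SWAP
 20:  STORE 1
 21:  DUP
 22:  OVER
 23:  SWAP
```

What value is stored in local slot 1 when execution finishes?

PUSH -20 : [-20]
POP      : []
PUSH 8   : [8]
PUSH 4   : [8, 4]
ADD      : [12]
DUP      : [12, 12]
STORE 1  : [12]
DUP      : [12, 12]
SWAP     : [12, 12]
STORE 2  : [12]
STORE 1  : []
PUSH 0   : [0]
PUSH 10  : [0, 10]
EQ       : [0]
LOAD 2   : [0, 12]
ADD      : [12]
PUSH 5   : [12, 5]
SWAP     : [5, 12]
SWAP     : [12, 5]
STORE 1  : [12]
DUP      : [12, 12]
OVER     : [12, 12, 12]
SWAP     : [12, 12, 12]

5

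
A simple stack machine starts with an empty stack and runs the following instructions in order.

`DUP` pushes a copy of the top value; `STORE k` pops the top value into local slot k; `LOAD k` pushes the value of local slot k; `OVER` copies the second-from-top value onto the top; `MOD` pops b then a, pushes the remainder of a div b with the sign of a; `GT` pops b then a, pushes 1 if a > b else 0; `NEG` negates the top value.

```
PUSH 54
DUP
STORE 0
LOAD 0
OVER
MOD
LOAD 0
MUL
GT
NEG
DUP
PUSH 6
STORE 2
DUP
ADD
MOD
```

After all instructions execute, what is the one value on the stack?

-1

PUSH 54 → 54
DUP     → 54 54
STORE 0 → 54
LOAD 0  → 54 54
OVER    → 54 54 54
MOD     → 54 0
LOAD 0  → 54 0 54
MUL     → 54 0
GT      → 1
NEG     → -1
DUP     → -1 -1
PUSH 6  → -1 -1 6
STORE 2 → -1 -1
DUP     → -1 -1 -1
ADD     → -1 -2
MOD     → -1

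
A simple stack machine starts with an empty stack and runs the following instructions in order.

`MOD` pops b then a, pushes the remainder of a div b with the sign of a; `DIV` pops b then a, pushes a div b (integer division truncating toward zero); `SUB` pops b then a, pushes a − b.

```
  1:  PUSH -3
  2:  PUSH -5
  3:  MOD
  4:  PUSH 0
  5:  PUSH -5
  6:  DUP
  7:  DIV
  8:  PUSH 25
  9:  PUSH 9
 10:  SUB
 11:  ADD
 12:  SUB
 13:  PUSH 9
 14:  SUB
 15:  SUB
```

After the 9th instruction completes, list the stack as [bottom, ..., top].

PUSH -3 : [-3]
PUSH -5 : [-3, -5]
MOD     : [-3]
PUSH 0  : [-3, 0]
PUSH -5 : [-3, 0, -5]
DUP     : [-3, 0, -5, -5]
DIV     : [-3, 0, 1]
PUSH 25 : [-3, 0, 1, 25]
PUSH 9  : [-3, 0, 1, 25, 9]

[-3, 0, 1, 25, 9]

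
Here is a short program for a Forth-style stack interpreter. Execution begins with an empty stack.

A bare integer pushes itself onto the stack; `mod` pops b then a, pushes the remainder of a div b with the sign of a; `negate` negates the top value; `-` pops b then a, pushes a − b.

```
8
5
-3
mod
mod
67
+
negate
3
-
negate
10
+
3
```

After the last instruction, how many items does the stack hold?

2

8      : 8
5      : 8 5
-3     : 8 5 -3
mod    : 8 2
mod    : 0
67     : 0 67
+      : 67
negate : -67
3      : -67 3
-      : -70
negate : 70
10     : 70 10
+      : 80
3      : 80 3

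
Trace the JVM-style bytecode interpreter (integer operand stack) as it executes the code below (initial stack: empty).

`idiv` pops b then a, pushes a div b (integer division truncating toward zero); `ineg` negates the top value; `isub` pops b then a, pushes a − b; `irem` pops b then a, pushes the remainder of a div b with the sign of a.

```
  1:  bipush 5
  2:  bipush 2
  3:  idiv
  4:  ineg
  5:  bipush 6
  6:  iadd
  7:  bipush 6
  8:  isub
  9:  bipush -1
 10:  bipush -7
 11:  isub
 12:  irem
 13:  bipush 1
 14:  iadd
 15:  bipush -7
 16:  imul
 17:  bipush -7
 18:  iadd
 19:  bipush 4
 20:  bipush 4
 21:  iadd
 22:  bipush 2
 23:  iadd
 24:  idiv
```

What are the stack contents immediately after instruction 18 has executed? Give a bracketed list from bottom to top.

bipush 5   5
bipush 2   5 2
idiv       2
ineg       -2
bipush 6   -2 6
iadd       4
bipush 6   4 6
isub       -2
bipush -1  -2 -1
bipush -7  -2 -1 -7
isub       -2 6
irem       -2
bipush 1   -2 1
iadd       -1
bipush -7  -1 -7
imul       7
bipush -7  7 -7
iadd       0

[0]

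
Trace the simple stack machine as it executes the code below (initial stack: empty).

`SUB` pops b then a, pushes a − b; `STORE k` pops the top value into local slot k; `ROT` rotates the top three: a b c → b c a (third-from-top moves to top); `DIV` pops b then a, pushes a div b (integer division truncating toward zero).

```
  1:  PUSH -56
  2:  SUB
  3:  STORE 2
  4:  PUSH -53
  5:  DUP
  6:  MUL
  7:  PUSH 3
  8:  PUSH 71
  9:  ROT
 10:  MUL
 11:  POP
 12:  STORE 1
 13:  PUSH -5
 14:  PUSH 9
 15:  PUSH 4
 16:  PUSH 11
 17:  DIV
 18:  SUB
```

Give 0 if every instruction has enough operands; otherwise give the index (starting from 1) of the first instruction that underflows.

PUSH -56  [-56]
SUB  — needs 2 operands, stack has 1 → underflow

2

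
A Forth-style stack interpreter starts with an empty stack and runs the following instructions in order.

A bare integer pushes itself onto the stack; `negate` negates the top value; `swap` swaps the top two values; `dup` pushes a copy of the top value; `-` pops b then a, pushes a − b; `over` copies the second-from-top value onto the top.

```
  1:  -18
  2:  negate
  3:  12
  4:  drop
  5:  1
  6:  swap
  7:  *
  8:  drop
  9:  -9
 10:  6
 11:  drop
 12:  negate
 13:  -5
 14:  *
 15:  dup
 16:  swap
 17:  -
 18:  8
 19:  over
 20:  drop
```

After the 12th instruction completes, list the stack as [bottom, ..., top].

-18    → -18
negate → 18
12     → 18 12
drop   → 18
1      → 18 1
swap   → 1 18
*      → 18
drop   → (empty)
-9     → -9
6      → -9 6
drop   → -9
negate → 9

[9]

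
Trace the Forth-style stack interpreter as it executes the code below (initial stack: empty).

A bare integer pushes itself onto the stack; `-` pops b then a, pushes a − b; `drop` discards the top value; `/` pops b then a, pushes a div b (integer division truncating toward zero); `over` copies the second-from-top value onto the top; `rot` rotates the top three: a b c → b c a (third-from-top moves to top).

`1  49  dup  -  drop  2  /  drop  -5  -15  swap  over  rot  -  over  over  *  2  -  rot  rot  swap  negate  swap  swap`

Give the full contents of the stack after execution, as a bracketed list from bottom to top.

[-2, 0, 5]

1      : [1]
49     : [1, 49]
dup    : [1, 49, 49]
-      : [1, 0]
drop   : [1]
2      : [1, 2]
/      : [0]
drop   : []
-5     : [-5]
-15    : [-5, -15]
swap   : [-15, -5]
over   : [-15, -5, -15]
rot    : [-5, -15, -15]
-      : [-5, 0]
over   : [-5, 0, -5]
over   : [-5, 0, -5, 0]
*      : [-5, 0, 0]
2      : [-5, 0, 0, 2]
-      : [-5, 0, -2]
rot    : [0, -2, -5]
rot    : [-2, -5, 0]
swap   : [-2, 0, -5]
negate : [-2, 0, 5]
swap   : [-2, 5, 0]
swap   : [-2, 0, 5]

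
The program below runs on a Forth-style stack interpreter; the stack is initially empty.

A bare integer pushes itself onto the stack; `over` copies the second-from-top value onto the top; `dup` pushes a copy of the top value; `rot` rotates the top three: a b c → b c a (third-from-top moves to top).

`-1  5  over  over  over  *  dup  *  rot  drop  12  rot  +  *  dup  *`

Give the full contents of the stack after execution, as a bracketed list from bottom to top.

-1   : -1
5    : -1 5
over : -1 5 -1
over : -1 5 -1 5
over : -1 5 -1 5 -1
*    : -1 5 -1 -5
dup  : -1 5 -1 -5 -5
*    : -1 5 -1 25
rot  : -1 -1 25 5
drop : -1 -1 25
12   : -1 -1 25 12
rot  : -1 25 12 -1
+    : -1 25 11
*    : -1 275
dup  : -1 275 275
*    : -1 75625

[-1, 75625]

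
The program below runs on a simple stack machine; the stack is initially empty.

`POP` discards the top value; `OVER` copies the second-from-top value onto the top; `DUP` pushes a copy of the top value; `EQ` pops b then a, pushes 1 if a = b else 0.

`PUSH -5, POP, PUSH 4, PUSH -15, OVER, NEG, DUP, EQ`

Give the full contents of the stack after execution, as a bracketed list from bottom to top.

[4, -15, 1]

PUSH -5  -> -5
POP      -> (empty)
PUSH 4   -> 4
PUSH -15 -> 4 -15
OVER     -> 4 -15 4
NEG      -> 4 -15 -4
DUP      -> 4 -15 -4 -4
EQ       -> 4 -15 1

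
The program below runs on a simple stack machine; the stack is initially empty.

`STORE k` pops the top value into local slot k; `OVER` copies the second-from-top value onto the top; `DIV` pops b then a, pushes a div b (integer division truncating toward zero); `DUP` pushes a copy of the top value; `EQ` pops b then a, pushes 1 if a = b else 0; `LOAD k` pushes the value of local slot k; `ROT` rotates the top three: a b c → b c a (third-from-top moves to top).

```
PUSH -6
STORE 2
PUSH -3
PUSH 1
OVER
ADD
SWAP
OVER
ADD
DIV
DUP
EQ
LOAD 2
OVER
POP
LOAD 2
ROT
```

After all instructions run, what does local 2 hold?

PUSH -6 : [-6]
STORE 2 : []
PUSH -3 : [-3]
PUSH 1  : [-3, 1]
OVER    : [-3, 1, -3]
ADD     : [-3, -2]
SWAP    : [-2, -3]
OVER    : [-2, -3, -2]
ADD     : [-2, -5]
DIV     : [0]
DUP     : [0, 0]
EQ      : [1]
LOAD 2  : [1, -6]
OVER    : [1, -6, 1]
POP     : [1, -6]
LOAD 2  : [1, -6, -6]
ROT     : [-6, -6, 1]

-6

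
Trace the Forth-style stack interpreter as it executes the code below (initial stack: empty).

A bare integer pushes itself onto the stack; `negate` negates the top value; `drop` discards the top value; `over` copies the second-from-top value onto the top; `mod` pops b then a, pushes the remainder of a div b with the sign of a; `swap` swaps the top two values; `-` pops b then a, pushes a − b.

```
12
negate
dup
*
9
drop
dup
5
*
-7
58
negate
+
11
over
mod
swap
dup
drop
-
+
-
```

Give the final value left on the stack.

-652

12      12
negate  -12
dup     -12 -12
*       144
9       144 9
drop    144
dup     144 144
5       144 144 5
*       144 720
-7      144 720 -7
58      144 720 -7 58
negate  144 720 -7 -58
+       144 720 -65
11      144 720 -65 11
over    144 720 -65 11 -65
mod     144 720 -65 11
swap    144 720 11 -65
dup     144 720 11 -65 -65
drop    144 720 11 -65
-       144 720 76
+       144 796
-       -652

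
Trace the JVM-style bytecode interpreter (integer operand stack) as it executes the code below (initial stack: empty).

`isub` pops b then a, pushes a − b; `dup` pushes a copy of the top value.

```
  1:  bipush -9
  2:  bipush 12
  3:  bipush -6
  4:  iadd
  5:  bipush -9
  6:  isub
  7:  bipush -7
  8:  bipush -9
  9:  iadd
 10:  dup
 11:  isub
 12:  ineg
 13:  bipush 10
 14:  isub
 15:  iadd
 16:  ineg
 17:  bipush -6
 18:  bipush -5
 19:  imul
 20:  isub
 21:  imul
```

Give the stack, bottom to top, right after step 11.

bipush -9 → -9
bipush 12 → -9 12
bipush -6 → -9 12 -6
iadd      → -9 6
bipush -9 → -9 6 -9
isub      → -9 15
bipush -7 → -9 15 -7
bipush -9 → -9 15 -7 -9
iadd      → -9 15 -16
dup       → -9 15 -16 -16
isub      → -9 15 0

[-9, 15, 0]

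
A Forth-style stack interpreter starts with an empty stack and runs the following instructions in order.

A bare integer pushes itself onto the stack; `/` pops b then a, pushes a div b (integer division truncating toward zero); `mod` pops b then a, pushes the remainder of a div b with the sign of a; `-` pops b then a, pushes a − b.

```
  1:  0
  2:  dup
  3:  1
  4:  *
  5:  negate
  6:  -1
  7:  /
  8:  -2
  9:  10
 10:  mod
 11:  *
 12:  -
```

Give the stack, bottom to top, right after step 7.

0      -> [0]
dup    -> [0, 0]
1      -> [0, 0, 1]
*      -> [0, 0]
negate -> [0, 0]
-1     -> [0, 0, -1]
/      -> [0, 0]

[0, 0]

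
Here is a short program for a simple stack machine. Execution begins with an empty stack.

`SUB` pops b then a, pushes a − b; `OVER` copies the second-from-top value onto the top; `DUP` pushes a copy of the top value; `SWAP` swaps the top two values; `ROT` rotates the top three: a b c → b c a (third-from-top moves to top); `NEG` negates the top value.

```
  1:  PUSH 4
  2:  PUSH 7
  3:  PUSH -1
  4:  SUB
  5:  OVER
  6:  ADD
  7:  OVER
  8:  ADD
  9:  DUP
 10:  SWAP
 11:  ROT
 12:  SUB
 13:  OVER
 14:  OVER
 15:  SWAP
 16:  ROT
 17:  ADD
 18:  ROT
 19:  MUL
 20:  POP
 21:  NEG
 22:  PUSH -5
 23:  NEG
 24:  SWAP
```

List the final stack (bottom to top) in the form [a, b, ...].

[5, -12]

PUSH 4  : [4]
PUSH 7  : [4, 7]
PUSH -1 : [4, 7, -1]
SUB     : [4, 8]
OVER    : [4, 8, 4]
ADD     : [4, 12]
OVER    : [4, 12, 4]
ADD     : [4, 16]
DUP     : [4, 16, 16]
SWAP    : [4, 16, 16]
ROT     : [16, 16, 4]
SUB     : [16, 12]
OVER    : [16, 12, 16]
OVER    : [16, 12, 16, 12]
SWAP    : [16, 12, 12, 16]
ROT     : [16, 12, 16, 12]
ADD     : [16, 12, 28]
ROT     : [12, 28, 16]
MUL     : [12, 448]
POP     : [12]
NEG     : [-12]
PUSH -5 : [-12, -5]
NEG     : [-12, 5]
SWAP    : [5, -12]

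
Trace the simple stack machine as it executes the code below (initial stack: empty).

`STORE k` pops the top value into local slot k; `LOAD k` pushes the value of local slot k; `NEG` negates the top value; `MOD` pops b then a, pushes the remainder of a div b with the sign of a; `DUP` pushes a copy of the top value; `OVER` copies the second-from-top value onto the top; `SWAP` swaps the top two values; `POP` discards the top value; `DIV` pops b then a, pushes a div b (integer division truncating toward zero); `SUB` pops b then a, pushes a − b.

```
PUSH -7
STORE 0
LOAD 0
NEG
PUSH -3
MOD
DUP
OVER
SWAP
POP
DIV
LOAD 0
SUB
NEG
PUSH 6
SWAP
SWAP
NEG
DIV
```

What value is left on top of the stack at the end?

PUSH -7  [-7]
STORE 0  []
LOAD 0   [-7]
NEG      [7]
PUSH -3  [7, -3]
MOD      [1]
DUP      [1, 1]
OVER     [1, 1, 1]
SWAP     [1, 1, 1]
POP      [1, 1]
DIV      [1]
LOAD 0   [1, -7]
SUB      [8]
NEG      [-8]
PUSH 6   [-8, 6]
SWAP     [6, -8]
SWAP     [-8, 6]
NEG      [-8, -6]
DIV      [1]

1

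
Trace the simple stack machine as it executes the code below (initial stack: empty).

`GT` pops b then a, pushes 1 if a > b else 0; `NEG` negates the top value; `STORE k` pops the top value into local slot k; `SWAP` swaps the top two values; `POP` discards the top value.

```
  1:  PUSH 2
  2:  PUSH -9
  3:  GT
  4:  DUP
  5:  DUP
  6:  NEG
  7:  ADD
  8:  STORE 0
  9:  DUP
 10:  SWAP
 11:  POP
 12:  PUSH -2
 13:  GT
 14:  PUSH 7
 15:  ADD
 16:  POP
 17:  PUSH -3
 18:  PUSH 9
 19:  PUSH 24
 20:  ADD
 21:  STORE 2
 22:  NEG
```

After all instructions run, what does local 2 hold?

PUSH 2   2
PUSH -9  2 -9
GT       1
DUP      1 1
DUP      1 1 1
NEG      1 1 -1
ADD      1 0
STORE 0  1
DUP      1 1
SWAP     1 1
POP      1
PUSH -2  1 -2
GT       1
PUSH 7   1 7
ADD      8
POP      (empty)
PUSH -3  -3
PUSH 9   -3 9
PUSH 24  -3 9 24
ADD      -3 33
STORE 2  -3
NEG      3

33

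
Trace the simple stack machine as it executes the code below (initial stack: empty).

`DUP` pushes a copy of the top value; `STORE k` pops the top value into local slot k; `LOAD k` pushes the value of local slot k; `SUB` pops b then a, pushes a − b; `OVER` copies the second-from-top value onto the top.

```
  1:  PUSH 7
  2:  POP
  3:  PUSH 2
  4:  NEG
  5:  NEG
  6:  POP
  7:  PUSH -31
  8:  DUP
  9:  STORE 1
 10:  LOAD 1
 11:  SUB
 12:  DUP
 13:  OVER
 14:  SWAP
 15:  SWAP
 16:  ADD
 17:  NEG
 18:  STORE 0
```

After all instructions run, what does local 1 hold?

-31

PUSH 7   → [7]
POP      → []
PUSH 2   → [2]
NEG      → [-2]
NEG      → [2]
POP      → []
PUSH -31 → [-31]
DUP      → [-31, -31]
STORE 1  → [-31]
LOAD 1   → [-31, -31]
SUB      → [0]
DUP      → [0, 0]
OVER     → [0, 0, 0]
SWAP     → [0, 0, 0]
SWAP     → [0, 0, 0]
ADD      → [0, 0]
NEG      → [0, 0]
STORE 0  → [0]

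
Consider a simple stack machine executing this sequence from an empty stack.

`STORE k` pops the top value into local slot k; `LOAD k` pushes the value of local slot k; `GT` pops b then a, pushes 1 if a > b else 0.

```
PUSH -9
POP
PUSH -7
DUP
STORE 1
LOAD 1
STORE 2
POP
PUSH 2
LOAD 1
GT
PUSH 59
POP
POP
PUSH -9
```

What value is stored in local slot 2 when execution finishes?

-7

PUSH -9 → [-9]
POP     → []
PUSH -7 → [-7]
DUP     → [-7, -7]
STORE 1 → [-7]
LOAD 1  → [-7, -7]
STORE 2 → [-7]
POP     → []
PUSH 2  → [2]
LOAD 1  → [2, -7]
GT      → [1]
PUSH 59 → [1, 59]
POP     → [1]
POP     → []
PUSH -9 → [-9]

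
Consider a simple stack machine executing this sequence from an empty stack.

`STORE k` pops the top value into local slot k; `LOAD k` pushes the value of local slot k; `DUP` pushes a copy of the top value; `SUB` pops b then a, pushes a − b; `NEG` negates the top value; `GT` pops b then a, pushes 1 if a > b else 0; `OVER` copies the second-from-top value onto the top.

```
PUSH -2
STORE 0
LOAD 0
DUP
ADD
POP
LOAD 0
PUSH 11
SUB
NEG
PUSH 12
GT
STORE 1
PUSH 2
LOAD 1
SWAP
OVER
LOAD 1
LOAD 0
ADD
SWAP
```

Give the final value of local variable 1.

PUSH -2 : [-2]
STORE 0 : []
LOAD 0  : [-2]
DUP     : [-2, -2]
ADD     : [-4]
POP     : []
LOAD 0  : [-2]
PUSH 11 : [-2, 11]
SUB     : [-13]
NEG     : [13]
PUSH 12 : [13, 12]
GT      : [1]
STORE 1 : []
PUSH 2  : [2]
LOAD 1  : [2, 1]
SWAP    : [1, 2]
OVER    : [1, 2, 1]
LOAD 1  : [1, 2, 1, 1]
LOAD 0  : [1, 2, 1, 1, -2]
ADD     : [1, 2, 1, -1]
SWAP    : [1, 2, -1, 1]

1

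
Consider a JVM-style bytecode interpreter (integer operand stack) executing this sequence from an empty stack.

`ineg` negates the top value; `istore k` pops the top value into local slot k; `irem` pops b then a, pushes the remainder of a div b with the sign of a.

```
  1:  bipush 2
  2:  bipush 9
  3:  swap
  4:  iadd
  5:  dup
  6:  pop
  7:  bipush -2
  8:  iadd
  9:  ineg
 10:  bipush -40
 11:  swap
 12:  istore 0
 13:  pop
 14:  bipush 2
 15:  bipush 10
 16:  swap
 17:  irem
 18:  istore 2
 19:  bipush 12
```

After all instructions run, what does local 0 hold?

bipush 2   → 2
bipush 9   → 2 9
swap       → 9 2
iadd       → 11
dup        → 11 11
pop        → 11
bipush -2  → 11 -2
iadd       → 9
ineg       → -9
bipush -40 → -9 -40
swap       → -40 -9
istore 0   → -40
pop        → (empty)
bipush 2   → 2
bipush 10  → 2 10
swap       → 10 2
irem       → 0
istore 2   → (empty)
bipush 12  → 12

-9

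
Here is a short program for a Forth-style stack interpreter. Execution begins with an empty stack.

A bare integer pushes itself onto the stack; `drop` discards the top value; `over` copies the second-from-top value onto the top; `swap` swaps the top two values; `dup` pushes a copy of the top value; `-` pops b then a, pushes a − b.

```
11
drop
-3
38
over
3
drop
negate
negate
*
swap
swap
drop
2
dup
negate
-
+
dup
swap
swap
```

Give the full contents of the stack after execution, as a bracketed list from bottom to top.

[1, 1]

11     -> [11]
drop   -> []
-3     -> [-3]
38     -> [-3, 38]
over   -> [-3, 38, -3]
3      -> [-3, 38, -3, 3]
drop   -> [-3, 38, -3]
negate -> [-3, 38, 3]
negate -> [-3, 38, -3]
*      -> [-3, -114]
swap   -> [-114, -3]
swap   -> [-3, -114]
drop   -> [-3]
2      -> [-3, 2]
dup    -> [-3, 2, 2]
negate -> [-3, 2, -2]
-      -> [-3, 4]
+      -> [1]
dup    -> [1, 1]
swap   -> [1, 1]
swap   -> [1, 1]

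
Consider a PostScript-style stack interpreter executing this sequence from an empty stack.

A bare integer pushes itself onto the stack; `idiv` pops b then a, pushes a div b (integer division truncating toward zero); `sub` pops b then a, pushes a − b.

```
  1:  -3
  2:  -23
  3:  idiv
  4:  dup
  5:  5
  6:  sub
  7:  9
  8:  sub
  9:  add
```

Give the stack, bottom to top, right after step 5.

[0, 0, 5]

-3   → -3
-23  → -3 -23
idiv → 0
dup  → 0 0
5    → 0 0 5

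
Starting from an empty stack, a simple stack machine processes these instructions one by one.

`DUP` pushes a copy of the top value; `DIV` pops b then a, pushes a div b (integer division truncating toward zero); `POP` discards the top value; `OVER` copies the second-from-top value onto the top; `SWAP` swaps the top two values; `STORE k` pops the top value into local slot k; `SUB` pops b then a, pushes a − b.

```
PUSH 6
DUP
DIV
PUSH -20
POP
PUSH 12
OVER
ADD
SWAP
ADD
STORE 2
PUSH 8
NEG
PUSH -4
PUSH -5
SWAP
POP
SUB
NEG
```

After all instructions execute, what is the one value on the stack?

PUSH 6   -> 6
DUP      -> 6 6
DIV      -> 1
PUSH -20 -> 1 -20
POP      -> 1
PUSH 12  -> 1 12
OVER     -> 1 12 1
ADD      -> 1 13
SWAP     -> 13 1
ADD      -> 14
STORE 2  -> (empty)
PUSH 8   -> 8
NEG      -> -8
PUSH -4  -> -8 -4
PUSH -5  -> -8 -4 -5
SWAP     -> -8 -5 -4
POP      -> -8 -5
SUB      -> -3
NEG      -> 3

3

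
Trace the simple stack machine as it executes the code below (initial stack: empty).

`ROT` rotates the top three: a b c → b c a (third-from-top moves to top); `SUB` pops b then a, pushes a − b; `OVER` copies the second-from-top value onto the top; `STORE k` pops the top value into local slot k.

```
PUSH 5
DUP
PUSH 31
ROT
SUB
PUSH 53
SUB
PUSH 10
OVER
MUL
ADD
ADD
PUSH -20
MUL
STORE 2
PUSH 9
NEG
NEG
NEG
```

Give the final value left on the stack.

PUSH 5   → [5]
DUP      → [5, 5]
PUSH 31  → [5, 5, 31]
ROT      → [5, 31, 5]
SUB      → [5, 26]
PUSH 53  → [5, 26, 53]
SUB      → [5, -27]
PUSH 10  → [5, -27, 10]
OVER     → [5, -27, 10, -27]
MUL      → [5, -27, -270]
ADD      → [5, -297]
ADD      → [-292]
PUSH -20 → [-292, -20]
MUL      → [5840]
STORE 2  → []
PUSH 9   → [9]
NEG      → [-9]
NEG      → [9]
NEG      → [-9]

-9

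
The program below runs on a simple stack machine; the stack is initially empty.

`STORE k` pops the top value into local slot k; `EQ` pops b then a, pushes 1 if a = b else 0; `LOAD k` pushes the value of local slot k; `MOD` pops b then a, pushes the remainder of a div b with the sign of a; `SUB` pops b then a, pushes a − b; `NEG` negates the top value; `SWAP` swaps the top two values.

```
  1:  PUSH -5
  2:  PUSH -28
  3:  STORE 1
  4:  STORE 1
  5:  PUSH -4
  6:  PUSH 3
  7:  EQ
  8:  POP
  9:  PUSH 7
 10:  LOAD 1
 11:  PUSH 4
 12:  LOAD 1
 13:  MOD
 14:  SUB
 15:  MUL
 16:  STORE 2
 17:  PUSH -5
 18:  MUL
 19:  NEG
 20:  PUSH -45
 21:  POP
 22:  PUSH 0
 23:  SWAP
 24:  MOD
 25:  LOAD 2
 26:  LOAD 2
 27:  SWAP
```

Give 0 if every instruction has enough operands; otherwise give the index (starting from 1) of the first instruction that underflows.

PUSH -5  : [-5]
PUSH -28 : [-5, -28]
STORE 1  : [-5]
STORE 1  : []
PUSH -4  : [-4]
PUSH 3   : [-4, 3]
EQ       : [0]
POP      : []
PUSH 7   : [7]
LOAD 1   : [7, -5]
PUSH 4   : [7, -5, 4]
LOAD 1   : [7, -5, 4, -5]
MOD      : [7, -5, 4]
SUB      : [7, -9]
MUL      : [-63]
STORE 2  : []
PUSH -5  : [-5]
MUL  — needs 2 operands, stack has 1 → underflow

18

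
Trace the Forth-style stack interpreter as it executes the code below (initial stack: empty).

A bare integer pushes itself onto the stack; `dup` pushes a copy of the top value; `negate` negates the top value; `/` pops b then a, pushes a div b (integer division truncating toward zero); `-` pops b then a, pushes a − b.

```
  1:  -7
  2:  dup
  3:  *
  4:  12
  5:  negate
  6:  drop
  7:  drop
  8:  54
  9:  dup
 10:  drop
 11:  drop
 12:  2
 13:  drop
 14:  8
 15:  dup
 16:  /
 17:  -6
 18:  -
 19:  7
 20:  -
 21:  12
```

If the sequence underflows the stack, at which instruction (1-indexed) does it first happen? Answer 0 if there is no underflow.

0

-7      [-7]
dup     [-7, -7]
*       [49]
12      [49, 12]
negate  [49, -12]
drop    [49]
drop    []
54      [54]
dup     [54, 54]
drop    [54]
drop    []
2       [2]
drop    []
8       [8]
dup     [8, 8]
/       [1]
-6      [1, -6]
-       [7]
7       [7, 7]
-       [0]
12      [0, 12]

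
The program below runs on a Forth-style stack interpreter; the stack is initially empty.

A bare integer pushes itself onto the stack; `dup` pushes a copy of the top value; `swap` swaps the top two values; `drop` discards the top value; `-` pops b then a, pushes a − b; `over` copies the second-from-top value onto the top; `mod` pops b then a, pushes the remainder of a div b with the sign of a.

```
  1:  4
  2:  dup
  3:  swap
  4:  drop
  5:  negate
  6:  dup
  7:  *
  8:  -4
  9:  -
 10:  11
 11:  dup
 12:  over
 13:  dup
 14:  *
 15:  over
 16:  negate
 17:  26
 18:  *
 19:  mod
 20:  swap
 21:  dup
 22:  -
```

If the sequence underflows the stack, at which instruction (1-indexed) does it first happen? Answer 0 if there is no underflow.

0

4      -> 4
dup    -> 4 4
swap   -> 4 4
drop   -> 4
negate -> -4
dup    -> -4 -4
*      -> 16
-4     -> 16 -4
-      -> 20
11     -> 20 11
dup    -> 20 11 11
over   -> 20 11 11 11
dup    -> 20 11 11 11 11
*      -> 20 11 11 121
over   -> 20 11 11 121 11
negate -> 20 11 11 121 -11
26     -> 20 11 11 121 -11 26
*      -> 20 11 11 121 -286
mod    -> 20 11 11 121
swap   -> 20 11 121 11
dup    -> 20 11 121 11 11
-      -> 20 11 121 0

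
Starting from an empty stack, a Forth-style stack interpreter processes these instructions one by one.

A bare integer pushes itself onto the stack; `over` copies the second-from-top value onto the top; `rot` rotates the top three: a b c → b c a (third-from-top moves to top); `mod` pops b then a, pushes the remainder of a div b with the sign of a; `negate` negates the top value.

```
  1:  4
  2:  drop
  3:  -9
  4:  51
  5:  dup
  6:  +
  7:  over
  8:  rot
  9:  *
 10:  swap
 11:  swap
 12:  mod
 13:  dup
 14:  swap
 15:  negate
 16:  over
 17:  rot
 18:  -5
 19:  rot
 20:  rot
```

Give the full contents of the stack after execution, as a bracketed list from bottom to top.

[-21, -5, 21, 21]

4      : [4]
drop   : []
-9     : [-9]
51     : [-9, 51]
dup    : [-9, 51, 51]
+      : [-9, 102]
over   : [-9, 102, -9]
rot    : [102, -9, -9]
*      : [102, 81]
swap   : [81, 102]
swap   : [102, 81]
mod    : [21]
dup    : [21, 21]
swap   : [21, 21]
negate : [21, -21]
over   : [21, -21, 21]
rot    : [-21, 21, 21]
-5     : [-21, 21, 21, -5]
rot    : [-21, 21, -5, 21]
rot    : [-21, -5, 21, 21]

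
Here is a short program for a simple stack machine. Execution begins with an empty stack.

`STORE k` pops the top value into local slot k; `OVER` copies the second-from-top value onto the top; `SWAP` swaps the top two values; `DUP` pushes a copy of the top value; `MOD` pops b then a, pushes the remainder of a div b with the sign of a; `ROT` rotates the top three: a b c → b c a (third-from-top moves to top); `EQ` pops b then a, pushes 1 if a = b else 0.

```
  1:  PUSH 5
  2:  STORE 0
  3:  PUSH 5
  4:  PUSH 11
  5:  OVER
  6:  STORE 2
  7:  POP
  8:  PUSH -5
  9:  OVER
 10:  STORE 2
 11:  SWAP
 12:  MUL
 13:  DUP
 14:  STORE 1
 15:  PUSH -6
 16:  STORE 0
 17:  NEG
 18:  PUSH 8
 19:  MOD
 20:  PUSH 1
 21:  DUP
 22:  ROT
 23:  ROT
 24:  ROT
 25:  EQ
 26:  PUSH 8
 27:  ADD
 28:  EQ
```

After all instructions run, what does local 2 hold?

5

PUSH 5  → [5]
STORE 0 → []
PUSH 5  → [5]
PUSH 11 → [5, 11]
OVER    → [5, 11, 5]
STORE 2 → [5, 11]
POP     → [5]
PUSH -5 → [5, -5]
OVER    → [5, -5, 5]
STORE 2 → [5, -5]
SWAP    → [-5, 5]
MUL     → [-25]
DUP     → [-25, -25]
STORE 1 → [-25]
PUSH -6 → [-25, -6]
STORE 0 → [-25]
NEG     → [25]
PUSH 8  → [25, 8]
MOD     → [1]
PUSH 1  → [1, 1]
DUP     → [1, 1, 1]
ROT     → [1, 1, 1]
ROT     → [1, 1, 1]
ROT     → [1, 1, 1]
EQ      → [1, 1]
PUSH 8  → [1, 1, 8]
ADD     → [1, 9]
EQ      → [0]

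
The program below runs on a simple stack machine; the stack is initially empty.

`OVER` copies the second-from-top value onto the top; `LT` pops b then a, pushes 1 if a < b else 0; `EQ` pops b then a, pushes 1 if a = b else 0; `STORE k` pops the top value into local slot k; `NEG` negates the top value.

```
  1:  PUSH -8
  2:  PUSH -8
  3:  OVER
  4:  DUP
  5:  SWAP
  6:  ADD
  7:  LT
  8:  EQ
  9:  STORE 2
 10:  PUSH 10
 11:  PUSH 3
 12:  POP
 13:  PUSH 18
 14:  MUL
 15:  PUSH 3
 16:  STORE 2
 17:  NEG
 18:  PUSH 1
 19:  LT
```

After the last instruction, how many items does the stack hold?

PUSH -8 -> [-8]
PUSH -8 -> [-8, -8]
OVER    -> [-8, -8, -8]
DUP     -> [-8, -8, -8, -8]
SWAP    -> [-8, -8, -8, -8]
ADD     -> [-8, -8, -16]
LT      -> [-8, 0]
EQ      -> [0]
STORE 2 -> []
PUSH 10 -> [10]
PUSH 3  -> [10, 3]
POP     -> [10]
PUSH 18 -> [10, 18]
MUL     -> [180]
PUSH 3  -> [180, 3]
STORE 2 -> [180]
NEG     -> [-180]
PUSH 1  -> [-180, 1]
LT      -> [1]

1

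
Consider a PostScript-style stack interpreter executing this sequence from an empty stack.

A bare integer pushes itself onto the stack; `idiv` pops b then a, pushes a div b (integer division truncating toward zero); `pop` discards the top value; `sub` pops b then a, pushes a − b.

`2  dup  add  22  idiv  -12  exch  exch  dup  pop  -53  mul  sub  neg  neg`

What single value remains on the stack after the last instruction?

-636

2    → 2
dup  → 2 2
add  → 4
22   → 4 22
idiv → 0
-12  → 0 -12
exch → -12 0
exch → 0 -12
dup  → 0 -12 -12
pop  → 0 -12
-53  → 0 -12 -53
mul  → 0 636
sub  → -636
neg  → 636
neg  → -636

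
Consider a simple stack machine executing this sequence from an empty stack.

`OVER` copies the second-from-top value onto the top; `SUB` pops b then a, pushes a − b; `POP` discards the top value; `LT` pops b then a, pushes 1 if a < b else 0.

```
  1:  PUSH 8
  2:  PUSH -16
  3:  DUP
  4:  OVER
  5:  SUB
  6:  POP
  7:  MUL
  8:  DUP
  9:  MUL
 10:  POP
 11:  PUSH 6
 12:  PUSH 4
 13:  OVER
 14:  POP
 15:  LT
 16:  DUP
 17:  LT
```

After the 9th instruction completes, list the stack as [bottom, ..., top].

[16384]

PUSH 8   -> 8
PUSH -16 -> 8 -16
DUP      -> 8 -16 -16
OVER     -> 8 -16 -16 -16
SUB      -> 8 -16 0
POP      -> 8 -16
MUL      -> -128
DUP      -> -128 -128
MUL      -> 16384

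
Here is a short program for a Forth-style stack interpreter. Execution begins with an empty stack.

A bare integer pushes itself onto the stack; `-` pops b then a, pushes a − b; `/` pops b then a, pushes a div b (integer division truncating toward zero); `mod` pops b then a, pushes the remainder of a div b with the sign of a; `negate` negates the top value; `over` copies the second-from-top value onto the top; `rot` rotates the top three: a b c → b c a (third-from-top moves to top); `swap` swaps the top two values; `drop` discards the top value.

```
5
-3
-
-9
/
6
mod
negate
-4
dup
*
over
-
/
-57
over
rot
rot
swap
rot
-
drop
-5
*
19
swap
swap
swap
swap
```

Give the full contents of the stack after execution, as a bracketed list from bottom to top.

[285, 19]

5      → 5
-3     → 5 -3
-      → 8
-9     → 8 -9
/      → 0
6      → 0 6
mod    → 0
negate → 0
-4     → 0 -4
dup    → 0 -4 -4
*      → 0 16
over   → 0 16 0
-      → 0 16
/      → 0
-57    → 0 -57
over   → 0 -57 0
rot    → -57 0 0
rot    → 0 0 -57
swap   → 0 -57 0
rot    → -57 0 0
-      → -57 0
drop   → -57
-5     → -57 -5
*      → 285
19     → 285 19
swap   → 19 285
swap   → 285 19
swap   → 19 285
swap   → 285 19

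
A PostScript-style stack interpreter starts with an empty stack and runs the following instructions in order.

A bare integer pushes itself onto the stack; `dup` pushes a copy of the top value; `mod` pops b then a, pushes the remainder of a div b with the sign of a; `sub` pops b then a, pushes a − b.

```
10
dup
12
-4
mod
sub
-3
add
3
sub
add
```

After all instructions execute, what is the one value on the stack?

10  : [10]
dup : [10, 10]
12  : [10, 10, 12]
-4  : [10, 10, 12, -4]
mod : [10, 10, 0]
sub : [10, 10]
-3  : [10, 10, -3]
add : [10, 7]
3   : [10, 7, 3]
sub : [10, 4]
add : [14]

14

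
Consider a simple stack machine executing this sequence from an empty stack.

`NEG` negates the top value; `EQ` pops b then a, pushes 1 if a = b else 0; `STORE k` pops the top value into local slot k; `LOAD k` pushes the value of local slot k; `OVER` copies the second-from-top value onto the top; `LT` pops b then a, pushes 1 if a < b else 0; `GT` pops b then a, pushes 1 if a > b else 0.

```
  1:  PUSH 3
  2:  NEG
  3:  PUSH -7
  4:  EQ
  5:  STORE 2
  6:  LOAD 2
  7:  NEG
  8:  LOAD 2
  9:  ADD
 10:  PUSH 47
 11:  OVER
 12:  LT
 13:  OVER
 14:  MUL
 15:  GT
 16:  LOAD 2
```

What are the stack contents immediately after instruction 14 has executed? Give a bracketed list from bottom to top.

PUSH 3  -> 3
NEG     -> -3
PUSH -7 -> -3 -7
EQ      -> 0
STORE 2 -> (empty)
LOAD 2  -> 0
NEG     -> 0
LOAD 2  -> 0 0
ADD     -> 0
PUSH 47 -> 0 47
OVER    -> 0 47 0
LT      -> 0 0
OVER    -> 0 0 0
MUL     -> 0 0

[0, 0]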